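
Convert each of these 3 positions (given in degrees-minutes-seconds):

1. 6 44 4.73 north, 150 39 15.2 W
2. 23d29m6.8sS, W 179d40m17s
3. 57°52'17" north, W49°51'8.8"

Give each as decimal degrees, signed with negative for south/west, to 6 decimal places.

Point 1:
  Latitude: 44′ + 4.73″ = 44.07883′; 6 + 44.07883/60 = 6.7346472
  N → positive
  Longitude: 150 + 39/60 + 15.2/3600 = 150.6542222
  W ⇒ negate
Point 2:
  Lat: 23 + 29/60 + 6.8/3600 = 23.4852222
  S → negative
  Lon: 179° + 40/60 + 17/3600 = 179 + 0.666667 + 0.004722 = 179.6713889
  W ⇒ negate
Point 3:
  φ: 52′ + 17″ = 52.28333′; 57 + 52.28333/60 = 57.8713889
  N ⇒ keep positive
  λ: 49 + 51/60 + 8.8/3600 = 49.8524444
  W → negative

1. 6.734647, -150.654222
2. -23.485222, -179.671389
3. 57.871389, -49.852444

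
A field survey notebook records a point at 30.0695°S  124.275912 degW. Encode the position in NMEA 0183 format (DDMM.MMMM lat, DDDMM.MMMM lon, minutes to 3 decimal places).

3004.170,S / 12416.555,W

Latitude: minutes = (30.069500 − 30) × 60 = 4.17000
Lon: 124° + 0.275912 × 60 = 124° 16.55472′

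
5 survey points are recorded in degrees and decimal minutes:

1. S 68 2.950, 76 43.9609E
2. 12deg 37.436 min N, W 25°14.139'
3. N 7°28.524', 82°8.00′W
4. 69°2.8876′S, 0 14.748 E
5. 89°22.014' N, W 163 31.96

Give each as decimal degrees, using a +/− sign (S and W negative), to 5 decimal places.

Point 1:
  Latitude: 2.95′ = 0.049167°; total 68.049167
  hemisphere S, so the sign is −
  λ: 76 + 43.9609/60 = 76.732682
  E → positive
Point 2:
  φ: 37.436′ = 0.623933°; total 12.623933
  N → positive
  Lon: 25 + 14.139/60 = 25.235650
  W ⇒ negate
Point 3:
  Lat: 28.524′ = 0.475400°; total 7.475400
  N ⇒ keep positive
  Lon: 82 + 8/60 = 82.133333
  W → negative
Point 4:
  Latitude: 2.8876′ = 0.048127°; total 69.048127
  S → negative
  Lon: 0 + 14.748/60 = 0.245800
  E → positive
Point 5:
  Lat: 22.014′ = 0.366900°; total 89.366900
  N → positive
  Longitude: 163 + 31.96/60 = 163.532667
  W ⇒ negate

1. -68.04917, 76.73268
2. 12.62393, -25.23565
3. 7.47540, -82.13333
4. -69.04813, 0.24580
5. 89.36690, -163.53267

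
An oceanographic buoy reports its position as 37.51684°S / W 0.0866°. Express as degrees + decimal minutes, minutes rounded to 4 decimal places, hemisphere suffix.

37° 31.0104′ S, 0° 5.1960′ W

Lat: minutes = (37.516840 − 37) × 60 = 31.010400
λ: 0° + 0.086600 × 60 = 0° 5.196000′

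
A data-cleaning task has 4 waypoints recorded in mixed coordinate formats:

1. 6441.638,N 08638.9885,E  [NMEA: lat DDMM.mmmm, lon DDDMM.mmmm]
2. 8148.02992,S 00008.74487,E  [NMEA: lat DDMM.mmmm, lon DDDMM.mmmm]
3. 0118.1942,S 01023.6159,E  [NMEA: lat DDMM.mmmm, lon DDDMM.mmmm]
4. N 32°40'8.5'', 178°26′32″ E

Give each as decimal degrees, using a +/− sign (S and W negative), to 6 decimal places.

Point 1:
  φ: degrees = first 2 digits = 64, minutes = 41.638; 64 + 41.638/60 = 64.6939667
  N → positive
  Lon: degrees = first 3 digits = 86, minutes = 38.9885; 86 + 38.9885/60 = 86.6498083
  E ⇒ keep positive
Point 2:
  Latitude: degrees = first 2 digits = 81, minutes = 48.02992; 81 + 48.02992/60 = 81.8004987
  S ⇒ negate
  Lon: degrees = first 3 digits = 0, minutes = 8.74487; 0 + 8.74487/60 = 0.1457478
  E ⇒ keep positive
Point 3:
  Lat: degrees = first 2 digits = 1, minutes = 18.1942; 1 + 18.1942/60 = 1.3032367
  S → negative
  Longitude: split at 3 digits → 010° and 23.6159′; 10 + 23.6159/60 = 10.3935983
  E ⇒ keep positive
Point 4:
  φ: 40′ + 8.5″ = 40.14167′; 32 + 40.14167/60 = 32.6690278
  N → positive
  λ: 26′ + 32″ = 26.53333′; 178 + 26.53333/60 = 178.4422222
  E ⇒ keep positive

1. 64.693967, 86.649808
2. -81.800499, 0.145748
3. -1.303237, 10.393598
4. 32.669028, 178.442222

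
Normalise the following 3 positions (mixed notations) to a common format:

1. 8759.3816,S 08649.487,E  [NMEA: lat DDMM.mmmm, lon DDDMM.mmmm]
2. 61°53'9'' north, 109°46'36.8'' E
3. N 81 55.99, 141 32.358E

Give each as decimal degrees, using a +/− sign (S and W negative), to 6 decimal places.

1. -87.989693, 86.824783
2. 61.885833, 109.776889
3. 81.933167, 141.539300

Point 1:
  Latitude: degrees = first 2 digits = 87, minutes = 59.3816; 87 + 59.3816/60 = 87.9896933
  hemisphere S, so the sign is −
  λ: split at 3 digits → 086° and 49.487′; 86 + 49.487/60 = 86.8247833
  E → positive
Point 2:
  Latitude: 53′ + 9″ = 53.15000′; 61 + 53.15000/60 = 61.8858333
  N ⇒ keep positive
  Lon: 109° + 46/60 + 36.8/3600 = 109 + 0.766667 + 0.010222 = 109.7768889
  E → positive
Point 3:
  Latitude: 81 + 55.99/60 = 81.9331667
  N → positive
  Lon: 141 + 32.358/60 = 141.5393000
  E → positive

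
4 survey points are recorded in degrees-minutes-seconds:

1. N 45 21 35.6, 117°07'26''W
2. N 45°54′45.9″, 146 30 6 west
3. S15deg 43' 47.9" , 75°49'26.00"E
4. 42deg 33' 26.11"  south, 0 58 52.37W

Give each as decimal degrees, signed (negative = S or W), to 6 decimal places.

Point 1:
  φ: 45° + 21/60 + 35.6/3600 = 45 + 0.350000 + 0.009889 = 45.3598889
  N ⇒ keep positive
  Longitude: 117° + 7/60 + 26/3600 = 117 + 0.116667 + 0.007222 = 117.1238889
  W ⇒ negate
Point 2:
  φ: 45 + 54/60 + 45.9/3600 = 45.9127500
  N ⇒ keep positive
  Lon: 30′ + 6″ = 30.10000′; 146 + 30.10000/60 = 146.5016667
  W ⇒ negate
Point 3:
  φ: 43′ + 47.9″ = 43.79833′; 15 + 43.79833/60 = 15.7299722
  S → negative
  λ: 75° + 49/60 + 26/3600 = 75 + 0.816667 + 0.007222 = 75.8238889
  E → positive
Point 4:
  φ: 42 + 33/60 + 26.11/3600 = 42.5572528
  S → negative
  Lon: 58′ + 52.37″ = 58.87283′; 0 + 58.87283/60 = 0.9812139
  W ⇒ negate

1. 45.359889, -117.123889
2. 45.912750, -146.501667
3. -15.729972, 75.823889
4. -42.557253, -0.981214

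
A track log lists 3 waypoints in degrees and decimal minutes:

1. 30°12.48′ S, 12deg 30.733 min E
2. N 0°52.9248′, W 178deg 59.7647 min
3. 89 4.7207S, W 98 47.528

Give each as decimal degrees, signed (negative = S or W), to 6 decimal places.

1. -30.208000, 12.512217
2. 0.882080, -178.996078
3. -89.078678, -98.792133

Point 1:
  Lat: 12.48′ = 0.208000°; total 30.2080000
  S ⇒ negate
  λ: 30.733′ = 0.512217°; total 12.5122167
  E → positive
Point 2:
  φ: 0 + 52.9248/60 = 0.8820800
  N ⇒ keep positive
  Longitude: 59.7647′ = 0.996078°; total 178.9960783
  W → negative
Point 3:
  φ: 4.7207′ = 0.078678°; total 89.0786783
  S → negative
  λ: 98 + 47.528/60 = 98.7921333
  W ⇒ negate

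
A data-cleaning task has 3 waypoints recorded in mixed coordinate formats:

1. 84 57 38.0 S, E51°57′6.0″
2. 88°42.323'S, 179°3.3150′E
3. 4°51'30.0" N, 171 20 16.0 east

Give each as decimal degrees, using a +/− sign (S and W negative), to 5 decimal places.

1. -84.96056, 51.95167
2. -88.70538, 179.05525
3. 4.85833, 171.33778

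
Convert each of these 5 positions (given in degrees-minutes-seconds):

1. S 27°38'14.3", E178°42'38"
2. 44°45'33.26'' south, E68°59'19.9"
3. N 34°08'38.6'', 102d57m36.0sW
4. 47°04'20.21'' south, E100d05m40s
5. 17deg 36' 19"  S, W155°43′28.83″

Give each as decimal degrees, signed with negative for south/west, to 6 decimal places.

1. -27.637306, 178.710556
2. -44.759239, 68.988861
3. 34.144056, -102.960000
4. -47.072281, 100.094444
5. -17.605278, -155.724675

Point 1:
  Lat: 27° + 38/60 + 14.3/3600 = 27 + 0.633333 + 0.003972 = 27.6373056
  S → negative
  Longitude: 178° + 42/60 + 38/3600 = 178 + 0.700000 + 0.010556 = 178.7105556
  E ⇒ keep positive
Point 2:
  Lat: 45′ + 33.26″ = 45.55433′; 44 + 45.55433/60 = 44.7592389
  hemisphere S, so the sign is −
  Longitude: 59′ + 19.9″ = 59.33167′; 68 + 59.33167/60 = 68.9888611
  E ⇒ keep positive
Point 3:
  Lat: 8′ + 38.6″ = 8.64333′; 34 + 8.64333/60 = 34.1440556
  N ⇒ keep positive
  Lon: 57′ + 36″ = 57.60000′; 102 + 57.60000/60 = 102.9600000
  W → negative
Point 4:
  φ: 47° + 4/60 + 20.21/3600 = 47 + 0.066667 + 0.005614 = 47.0722806
  hemisphere S, so the sign is −
  Longitude: 100° + 5/60 + 40/3600 = 100 + 0.083333 + 0.011111 = 100.0944444
  E → positive
Point 5:
  Lat: 17 + 36/60 + 19/3600 = 17.6052778
  S → negative
  λ: 155 + 43/60 + 28.83/3600 = 155.7246750
  hemisphere W, so the sign is −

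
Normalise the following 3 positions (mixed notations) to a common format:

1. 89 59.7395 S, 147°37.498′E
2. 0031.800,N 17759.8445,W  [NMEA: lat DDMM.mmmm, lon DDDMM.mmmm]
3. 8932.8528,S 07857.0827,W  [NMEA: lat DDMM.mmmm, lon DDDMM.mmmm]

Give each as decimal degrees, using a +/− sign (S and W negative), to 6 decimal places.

Point 1:
  φ: 59.7395′ = 0.995658°; total 89.9956583
  S ⇒ negate
  Longitude: 37.498′ = 0.624967°; total 147.6249667
  E → positive
Point 2:
  Latitude: degrees = first 2 digits = 0, minutes = 31.8; 0 + 31.8/60 = 0.5300000
  N → positive
  Longitude: split at 3 digits → 177° and 59.8445′; 177 + 59.8445/60 = 177.9974083
  W ⇒ negate
Point 3:
  Lat: split at 2 digits → 89° and 32.8528′; 89 + 32.8528/60 = 89.5475467
  S → negative
  Lon: degrees = first 3 digits = 78, minutes = 57.0827; 78 + 57.0827/60 = 78.9513783
  W → negative

1. -89.995658, 147.624967
2. 0.530000, -177.997408
3. -89.547547, -78.951378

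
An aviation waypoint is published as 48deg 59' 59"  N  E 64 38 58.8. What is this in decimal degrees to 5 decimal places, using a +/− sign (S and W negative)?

Lat: 59′ + 59″ = 59.98333′; 48 + 59.98333/60 = 48.999722
N → positive
Longitude: 64 + 38/60 + 58.8/3600 = 64.649667
E → positive

48.99972, 64.64967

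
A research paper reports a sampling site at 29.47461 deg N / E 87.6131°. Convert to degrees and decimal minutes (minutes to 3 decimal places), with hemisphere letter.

29° 28.477′ N, 87° 36.786′ E

φ: minutes = (29.474610 − 29) × 60 = 28.47660
Longitude: 87° + 0.613100 × 60 = 87° 36.78600′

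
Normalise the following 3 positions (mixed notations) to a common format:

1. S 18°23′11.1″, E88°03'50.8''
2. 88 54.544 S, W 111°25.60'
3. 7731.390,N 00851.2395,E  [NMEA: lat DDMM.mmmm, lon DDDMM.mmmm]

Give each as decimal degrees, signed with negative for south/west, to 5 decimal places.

1. -18.38642, 88.06411
2. -88.90907, -111.42667
3. 77.52317, 8.85399

Point 1:
  Lat: 23′ + 11.1″ = 23.18500′; 18 + 23.18500/60 = 18.386417
  S ⇒ negate
  λ: 88 + 3/60 + 50.8/3600 = 88.064111
  E ⇒ keep positive
Point 2:
  Latitude: 54.544′ = 0.909067°; total 88.909067
  hemisphere S, so the sign is −
  Lon: 111 + 25.6/60 = 111.426667
  W ⇒ negate
Point 3:
  φ: degrees = first 2 digits = 77, minutes = 31.39; 77 + 31.39/60 = 77.523167
  N → positive
  Lon: split at 3 digits → 008° and 51.2395′; 8 + 51.2395/60 = 8.853992
  E ⇒ keep positive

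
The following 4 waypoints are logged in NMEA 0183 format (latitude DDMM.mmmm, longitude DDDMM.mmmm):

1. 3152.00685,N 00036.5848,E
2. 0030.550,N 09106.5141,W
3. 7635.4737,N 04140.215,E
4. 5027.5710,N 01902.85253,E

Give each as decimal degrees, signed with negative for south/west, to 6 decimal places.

Point 1:
  Latitude: split at 2 digits → 31° and 52.00685′; 31 + 52.00685/60 = 31.8667808
  N ⇒ keep positive
  Longitude: degrees = first 3 digits = 0, minutes = 36.5848; 0 + 36.5848/60 = 0.6097467
  E ⇒ keep positive
Point 2:
  φ: degrees = first 2 digits = 0, minutes = 30.55; 0 + 30.55/60 = 0.5091667
  N ⇒ keep positive
  Longitude: split at 3 digits → 091° and 6.5141′; 91 + 6.5141/60 = 91.1085683
  hemisphere W, so the sign is −
Point 3:
  Lat: degrees = first 2 digits = 76, minutes = 35.4737; 76 + 35.4737/60 = 76.5912283
  N → positive
  Longitude: degrees = first 3 digits = 41, minutes = 40.215; 41 + 40.215/60 = 41.6702500
  E ⇒ keep positive
Point 4:
  Latitude: split at 2 digits → 50° and 27.571′; 50 + 27.571/60 = 50.4595167
  N ⇒ keep positive
  λ: split at 3 digits → 019° and 2.85253′; 19 + 2.85253/60 = 19.0475422
  E → positive

1. 31.866781, 0.609747
2. 0.509167, -91.108568
3. 76.591228, 41.670250
4. 50.459517, 19.047542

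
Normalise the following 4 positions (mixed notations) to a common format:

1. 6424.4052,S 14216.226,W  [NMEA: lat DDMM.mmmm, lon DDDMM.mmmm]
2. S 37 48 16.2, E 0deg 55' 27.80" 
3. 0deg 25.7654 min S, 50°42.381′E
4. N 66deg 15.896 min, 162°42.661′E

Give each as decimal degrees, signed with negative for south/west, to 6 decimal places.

1. -64.406753, -142.270433
2. -37.804500, 0.924389
3. -0.429423, 50.706350
4. 66.264933, 162.711017

Point 1:
  Latitude: degrees = first 2 digits = 64, minutes = 24.4052; 64 + 24.4052/60 = 64.4067533
  S → negative
  λ: split at 3 digits → 142° and 16.226′; 142 + 16.226/60 = 142.2704333
  hemisphere W, so the sign is −
Point 2:
  Latitude: 37 + 48/60 + 16.2/3600 = 37.8045000
  S → negative
  λ: 0 + 55/60 + 27.8/3600 = 0.9243889
  E → positive
Point 3:
  φ: 0 + 25.7654/60 = 0.4294233
  S → negative
  Longitude: 42.381′ = 0.706350°; total 50.7063500
  E ⇒ keep positive
Point 4:
  Latitude: 66 + 15.896/60 = 66.2649333
  N → positive
  Longitude: 162 + 42.661/60 = 162.7110167
  E ⇒ keep positive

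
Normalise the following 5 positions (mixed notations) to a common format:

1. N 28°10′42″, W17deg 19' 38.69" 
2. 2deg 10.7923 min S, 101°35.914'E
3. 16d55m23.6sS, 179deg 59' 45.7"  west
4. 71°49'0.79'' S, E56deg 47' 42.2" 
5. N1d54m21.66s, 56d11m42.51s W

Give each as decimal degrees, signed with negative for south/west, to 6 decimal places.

Point 1:
  Latitude: 28 + 10/60 + 42/3600 = 28.1783333
  N ⇒ keep positive
  Longitude: 19′ + 38.69″ = 19.64483′; 17 + 19.64483/60 = 17.3274139
  W ⇒ negate
Point 2:
  φ: 2 + 10.7923/60 = 2.1798717
  hemisphere S, so the sign is −
  Lon: 101 + 35.914/60 = 101.5985667
  E → positive
Point 3:
  Lat: 16° + 55/60 + 23.6/3600 = 16 + 0.916667 + 0.006556 = 16.9232222
  S → negative
  Lon: 179° + 59/60 + 45.7/3600 = 179 + 0.983333 + 0.012694 = 179.9960278
  hemisphere W, so the sign is −
Point 4:
  Lat: 71 + 49/60 + 0.79/3600 = 71.8168861
  S → negative
  Lon: 56 + 47/60 + 42.2/3600 = 56.7950556
  E → positive
Point 5:
  Lat: 54′ + 21.66″ = 54.36100′; 1 + 54.36100/60 = 1.9060167
  N → positive
  λ: 56° + 11/60 + 42.51/3600 = 56 + 0.183333 + 0.011808 = 56.1951417
  hemisphere W, so the sign is −

1. 28.178333, -17.327414
2. -2.179872, 101.598567
3. -16.923222, -179.996028
4. -71.816886, 56.795056
5. 1.906017, -56.195142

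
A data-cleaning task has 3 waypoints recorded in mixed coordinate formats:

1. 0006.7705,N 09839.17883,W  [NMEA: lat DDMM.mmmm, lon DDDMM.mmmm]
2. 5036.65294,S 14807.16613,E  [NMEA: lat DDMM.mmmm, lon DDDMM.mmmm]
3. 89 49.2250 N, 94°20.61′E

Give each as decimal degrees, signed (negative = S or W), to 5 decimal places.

1. 0.11284, -98.65298
2. -50.61088, 148.11944
3. 89.82042, 94.34350

Point 1:
  φ: split at 2 digits → 00° and 6.7705′; 0 + 6.7705/60 = 0.112842
  N ⇒ keep positive
  λ: degrees = first 3 digits = 98, minutes = 39.17883; 98 + 39.17883/60 = 98.652981
  W ⇒ negate
Point 2:
  φ: split at 2 digits → 50° and 36.65294′; 50 + 36.65294/60 = 50.610882
  hemisphere S, so the sign is −
  Longitude: split at 3 digits → 148° and 7.16613′; 148 + 7.16613/60 = 148.119436
  E ⇒ keep positive
Point 3:
  Latitude: 89 + 49.225/60 = 89.820417
  N → positive
  Longitude: 20.61′ = 0.343500°; total 94.343500
  E → positive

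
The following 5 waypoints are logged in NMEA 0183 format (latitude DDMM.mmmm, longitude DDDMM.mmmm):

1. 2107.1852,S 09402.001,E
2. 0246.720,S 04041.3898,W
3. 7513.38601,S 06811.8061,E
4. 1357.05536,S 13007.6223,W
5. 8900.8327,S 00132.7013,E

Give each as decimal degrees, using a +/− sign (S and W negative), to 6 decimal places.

1. -21.119753, 94.033350
2. -2.778667, -40.689830
3. -75.223100, 68.196768
4. -13.950923, -130.127038
5. -89.013878, 1.545022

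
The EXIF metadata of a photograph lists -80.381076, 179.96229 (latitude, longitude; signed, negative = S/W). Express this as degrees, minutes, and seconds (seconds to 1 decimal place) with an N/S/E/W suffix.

Latitude is negative → S; |value| = 80.381076
Lat: 0.381076° → 22.86456′; 0.86456 × 60 = 51.874″
Longitude: 0.962290° → 57.73740′; 0.73740 × 60 = 44.244″

80°22′51.9″ S, 179°57′44.2″ E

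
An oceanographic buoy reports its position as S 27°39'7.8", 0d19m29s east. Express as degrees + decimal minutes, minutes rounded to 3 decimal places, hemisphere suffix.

Latitude: seconds/60 = 0.13000; minutes = 39 + 0.13000 = 39.13000
λ: 19 + 29/60 = 19.48333′

27° 39.130′ S, 0° 19.483′ E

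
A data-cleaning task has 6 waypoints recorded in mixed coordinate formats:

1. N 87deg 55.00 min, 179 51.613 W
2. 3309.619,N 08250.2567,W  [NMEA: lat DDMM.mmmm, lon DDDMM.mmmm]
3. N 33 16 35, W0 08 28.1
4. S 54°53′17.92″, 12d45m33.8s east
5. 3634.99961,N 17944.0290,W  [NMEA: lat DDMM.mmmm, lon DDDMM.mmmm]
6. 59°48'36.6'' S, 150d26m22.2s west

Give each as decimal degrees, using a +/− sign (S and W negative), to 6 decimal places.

1. 87.916667, -179.860217
2. 33.160317, -82.837612
3. 33.276389, -0.141139
4. -54.888311, 12.759389
5. 36.583327, -179.733817
6. -59.810167, -150.439500

Point 1:
  Lat: 87 + 55/60 = 87.9166667
  N ⇒ keep positive
  Longitude: 51.613′ = 0.860217°; total 179.8602167
  hemisphere W, so the sign is −
Point 2:
  Lat: degrees = first 2 digits = 33, minutes = 9.619; 33 + 9.619/60 = 33.1603167
  N ⇒ keep positive
  λ: split at 3 digits → 082° and 50.2567′; 82 + 50.2567/60 = 82.8376117
  hemisphere W, so the sign is −
Point 3:
  Latitude: 33° + 16/60 + 35/3600 = 33 + 0.266667 + 0.009722 = 33.2763889
  N → positive
  λ: 0 + 8/60 + 28.1/3600 = 0.1411389
  W ⇒ negate
Point 4:
  Latitude: 53′ + 17.92″ = 53.29867′; 54 + 53.29867/60 = 54.8883111
  S → negative
  Lon: 45′ + 33.8″ = 45.56333′; 12 + 45.56333/60 = 12.7593889
  E ⇒ keep positive
Point 5:
  Lat: degrees = first 2 digits = 36, minutes = 34.99961; 36 + 34.99961/60 = 36.5833268
  N → positive
  Lon: degrees = first 3 digits = 179, minutes = 44.029; 179 + 44.029/60 = 179.7338167
  W → negative
Point 6:
  Lat: 59 + 48/60 + 36.6/3600 = 59.8101667
  S ⇒ negate
  Lon: 150 + 26/60 + 22.2/3600 = 150.4395000
  hemisphere W, so the sign is −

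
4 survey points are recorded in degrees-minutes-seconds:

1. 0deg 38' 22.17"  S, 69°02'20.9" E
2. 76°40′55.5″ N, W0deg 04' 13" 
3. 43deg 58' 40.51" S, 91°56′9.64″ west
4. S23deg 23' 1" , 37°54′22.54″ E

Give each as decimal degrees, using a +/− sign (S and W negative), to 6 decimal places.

1. -0.639492, 69.039139
2. 76.682083, -0.070278
3. -43.977919, -91.936011
4. -23.383611, 37.906261

Point 1:
  Lat: 0 + 38/60 + 22.17/3600 = 0.6394917
  S ⇒ negate
  Lon: 2′ + 20.9″ = 2.34833′; 69 + 2.34833/60 = 69.0391389
  E → positive
Point 2:
  Lat: 40′ + 55.5″ = 40.92500′; 76 + 40.92500/60 = 76.6820833
  N ⇒ keep positive
  Lon: 0 + 4/60 + 13/3600 = 0.0702778
  hemisphere W, so the sign is −
Point 3:
  φ: 43° + 58/60 + 40.51/3600 = 43 + 0.966667 + 0.011253 = 43.9779194
  S → negative
  Longitude: 56′ + 9.64″ = 56.16067′; 91 + 56.16067/60 = 91.9360111
  hemisphere W, so the sign is −
Point 4:
  Latitude: 23 + 23/60 + 1/3600 = 23.3836111
  hemisphere S, so the sign is −
  Longitude: 37 + 54/60 + 22.54/3600 = 37.9062611
  E → positive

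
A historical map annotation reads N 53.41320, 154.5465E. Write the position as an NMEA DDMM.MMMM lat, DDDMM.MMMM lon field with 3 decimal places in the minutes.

5324.792,N / 15432.790,E

φ: fractional part 0.413200 → 24.79200 minutes
λ: 154° + 0.546500 × 60 = 154° 32.79000′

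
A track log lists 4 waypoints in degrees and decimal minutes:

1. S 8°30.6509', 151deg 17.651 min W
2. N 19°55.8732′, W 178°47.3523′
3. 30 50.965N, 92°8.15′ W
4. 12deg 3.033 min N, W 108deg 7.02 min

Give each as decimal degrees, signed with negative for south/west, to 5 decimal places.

Point 1:
  φ: 30.6509′ = 0.510848°; total 8.510848
  hemisphere S, so the sign is −
  λ: 17.651′ = 0.294183°; total 151.294183
  W ⇒ negate
Point 2:
  φ: 19 + 55.8732/60 = 19.931220
  N → positive
  Longitude: 47.3523′ = 0.789205°; total 178.789205
  W ⇒ negate
Point 3:
  φ: 50.965′ = 0.849417°; total 30.849417
  N → positive
  Longitude: 92 + 8.15/60 = 92.135833
  hemisphere W, so the sign is −
Point 4:
  Latitude: 3.033′ = 0.050550°; total 12.050550
  N → positive
  λ: 108 + 7.02/60 = 108.117000
  W → negative

1. -8.51085, -151.29418
2. 19.93122, -178.78921
3. 30.84942, -92.13583
4. 12.05055, -108.11700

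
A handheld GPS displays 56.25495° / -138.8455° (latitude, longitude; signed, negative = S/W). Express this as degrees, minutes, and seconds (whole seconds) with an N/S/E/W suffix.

56°15′18″ N, 138°50′44″ W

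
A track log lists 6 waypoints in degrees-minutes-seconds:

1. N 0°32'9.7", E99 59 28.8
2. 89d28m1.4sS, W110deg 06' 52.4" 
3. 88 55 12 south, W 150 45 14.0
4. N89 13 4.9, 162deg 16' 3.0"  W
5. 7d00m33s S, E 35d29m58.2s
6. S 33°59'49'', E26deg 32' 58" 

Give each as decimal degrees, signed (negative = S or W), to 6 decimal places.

1. 0.536028, 99.991333
2. -89.467056, -110.114556
3. -88.920000, -150.753889
4. 89.218028, -162.267500
5. -7.009167, 35.499500
6. -33.996944, 26.549444

Point 1:
  Latitude: 32′ + 9.7″ = 32.16167′; 0 + 32.16167/60 = 0.5360278
  N → positive
  Lon: 99° + 59/60 + 28.8/3600 = 99 + 0.983333 + 0.008000 = 99.9913333
  E ⇒ keep positive
Point 2:
  Lat: 89° + 28/60 + 1.4/3600 = 89 + 0.466667 + 0.000389 = 89.4670556
  hemisphere S, so the sign is −
  λ: 6′ + 52.4″ = 6.87333′; 110 + 6.87333/60 = 110.1145556
  W ⇒ negate
Point 3:
  Latitude: 55′ + 12″ = 55.20000′; 88 + 55.20000/60 = 88.9200000
  S → negative
  Lon: 150 + 45/60 + 14/3600 = 150.7538889
  W ⇒ negate
Point 4:
  Lat: 89 + 13/60 + 4.9/3600 = 89.2180278
  N ⇒ keep positive
  Lon: 162 + 16/60 + 3/3600 = 162.2675000
  W ⇒ negate
Point 5:
  Lat: 7° + 0/60 + 33/3600 = 7 + 0.000000 + 0.009167 = 7.0091667
  S ⇒ negate
  Longitude: 29′ + 58.2″ = 29.97000′; 35 + 29.97000/60 = 35.4995000
  E → positive
Point 6:
  Lat: 59′ + 49″ = 59.81667′; 33 + 59.81667/60 = 33.9969444
  S ⇒ negate
  λ: 32′ + 58″ = 32.96667′; 26 + 32.96667/60 = 26.5494444
  E ⇒ keep positive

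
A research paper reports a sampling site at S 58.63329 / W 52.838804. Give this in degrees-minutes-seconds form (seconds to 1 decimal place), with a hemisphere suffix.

58°37′59.8″ S, 52°50′19.7″ W

Latitude: whole degrees 58; 37.99740′ → 37′ and 59.844″
λ: 0.838804° → 50.32824′; 0.32824 × 60 = 19.694″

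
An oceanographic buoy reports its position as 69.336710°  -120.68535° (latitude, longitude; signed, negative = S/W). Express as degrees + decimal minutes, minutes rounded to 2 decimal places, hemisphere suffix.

69° 20.20′ N, 120° 41.12′ W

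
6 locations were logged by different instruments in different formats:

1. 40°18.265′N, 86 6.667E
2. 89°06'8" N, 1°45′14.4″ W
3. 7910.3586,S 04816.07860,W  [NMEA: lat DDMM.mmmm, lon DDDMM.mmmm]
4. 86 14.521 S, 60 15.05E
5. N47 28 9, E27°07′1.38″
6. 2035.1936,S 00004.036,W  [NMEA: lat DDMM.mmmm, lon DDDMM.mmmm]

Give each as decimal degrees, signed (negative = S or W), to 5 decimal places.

1. 40.30442, 86.11112
2. 89.10222, -1.75400
3. -79.17264, -48.26798
4. -86.24202, 60.25083
5. 47.46917, 27.11705
6. -20.58656, -0.06727

Point 1:
  Latitude: 40 + 18.265/60 = 40.304417
  N → positive
  Longitude: 86 + 6.667/60 = 86.111117
  E → positive
Point 2:
  φ: 89° + 6/60 + 8/3600 = 89 + 0.100000 + 0.002222 = 89.102222
  N ⇒ keep positive
  Longitude: 1° + 45/60 + 14.4/3600 = 1 + 0.750000 + 0.004000 = 1.754000
  W ⇒ negate
Point 3:
  φ: split at 2 digits → 79° and 10.3586′; 79 + 10.3586/60 = 79.172643
  S ⇒ negate
  Lon: split at 3 digits → 048° and 16.0786′; 48 + 16.0786/60 = 48.267977
  W → negative
Point 4:
  Latitude: 86 + 14.521/60 = 86.242017
  hemisphere S, so the sign is −
  λ: 15.05′ = 0.250833°; total 60.250833
  E → positive
Point 5:
  Lat: 47° + 28/60 + 9/3600 = 47 + 0.466667 + 0.002500 = 47.469167
  N → positive
  Lon: 27° + 7/60 + 1.38/3600 = 27 + 0.116667 + 0.000383 = 27.117050
  E ⇒ keep positive
Point 6:
  Lat: degrees = first 2 digits = 20, minutes = 35.1936; 20 + 35.1936/60 = 20.586560
  hemisphere S, so the sign is −
  Lon: degrees = first 3 digits = 0, minutes = 4.036; 0 + 4.036/60 = 0.067267
  hemisphere W, so the sign is −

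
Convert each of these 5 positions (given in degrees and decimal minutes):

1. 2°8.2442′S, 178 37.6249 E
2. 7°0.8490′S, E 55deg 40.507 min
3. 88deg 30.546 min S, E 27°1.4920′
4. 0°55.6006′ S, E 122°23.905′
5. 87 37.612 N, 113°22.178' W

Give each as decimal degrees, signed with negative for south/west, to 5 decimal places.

Point 1:
  Lat: 2 + 8.2442/60 = 2.137403
  S ⇒ negate
  λ: 178 + 37.6249/60 = 178.627082
  E ⇒ keep positive
Point 2:
  Lat: 7 + 0.849/60 = 7.014150
  S → negative
  λ: 55 + 40.507/60 = 55.675117
  E → positive
Point 3:
  φ: 88 + 30.546/60 = 88.509100
  S ⇒ negate
  λ: 1.492′ = 0.024867°; total 27.024867
  E → positive
Point 4:
  Latitude: 55.6006′ = 0.926677°; total 0.926677
  S ⇒ negate
  Lon: 122 + 23.905/60 = 122.398417
  E ⇒ keep positive
Point 5:
  φ: 87 + 37.612/60 = 87.626867
  N → positive
  λ: 22.178′ = 0.369633°; total 113.369633
  W ⇒ negate

1. -2.13740, 178.62708
2. -7.01415, 55.67512
3. -88.50910, 27.02487
4. -0.92668, 122.39842
5. 87.62687, -113.36963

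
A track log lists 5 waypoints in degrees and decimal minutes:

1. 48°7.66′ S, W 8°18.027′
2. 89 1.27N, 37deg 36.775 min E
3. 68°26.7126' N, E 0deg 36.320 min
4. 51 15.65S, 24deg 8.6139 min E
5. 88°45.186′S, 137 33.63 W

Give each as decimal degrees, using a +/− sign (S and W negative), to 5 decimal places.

Point 1:
  Latitude: 48 + 7.66/60 = 48.127667
  S → negative
  Longitude: 8 + 18.027/60 = 8.300450
  W ⇒ negate
Point 2:
  φ: 1.27′ = 0.021167°; total 89.021167
  N ⇒ keep positive
  λ: 37 + 36.775/60 = 37.612917
  E → positive
Point 3:
  φ: 68 + 26.7126/60 = 68.445210
  N ⇒ keep positive
  λ: 0 + 36.32/60 = 0.605333
  E ⇒ keep positive
Point 4:
  Lat: 15.65′ = 0.260833°; total 51.260833
  S → negative
  Lon: 24 + 8.6139/60 = 24.143565
  E → positive
Point 5:
  φ: 88 + 45.186/60 = 88.753100
  hemisphere S, so the sign is −
  λ: 33.63′ = 0.560500°; total 137.560500
  W → negative

1. -48.12767, -8.30045
2. 89.02117, 37.61292
3. 68.44521, 0.60533
4. -51.26083, 24.14357
5. -88.75310, -137.56050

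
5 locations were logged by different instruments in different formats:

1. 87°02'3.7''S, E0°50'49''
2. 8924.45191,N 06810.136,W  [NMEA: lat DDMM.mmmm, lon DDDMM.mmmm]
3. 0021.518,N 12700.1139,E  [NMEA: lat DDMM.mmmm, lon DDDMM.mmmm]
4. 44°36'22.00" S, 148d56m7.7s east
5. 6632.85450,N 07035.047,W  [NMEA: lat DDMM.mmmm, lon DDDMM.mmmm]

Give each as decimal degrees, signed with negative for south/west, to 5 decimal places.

Point 1:
  φ: 87 + 2/60 + 3.7/3600 = 87.034361
  hemisphere S, so the sign is −
  Lon: 50′ + 49″ = 50.81667′; 0 + 50.81667/60 = 0.846944
  E → positive
Point 2:
  Latitude: split at 2 digits → 89° and 24.45191′; 89 + 24.45191/60 = 89.407532
  N → positive
  Lon: split at 3 digits → 068° and 10.136′; 68 + 10.136/60 = 68.168933
  hemisphere W, so the sign is −
Point 3:
  Lat: split at 2 digits → 00° and 21.518′; 0 + 21.518/60 = 0.358633
  N → positive
  Lon: split at 3 digits → 127° and 0.1139′; 127 + 0.1139/60 = 127.001898
  E ⇒ keep positive
Point 4:
  Latitude: 44 + 36/60 + 22/3600 = 44.606111
  S ⇒ negate
  Longitude: 56′ + 7.7″ = 56.12833′; 148 + 56.12833/60 = 148.935472
  E ⇒ keep positive
Point 5:
  Lat: split at 2 digits → 66° and 32.8545′; 66 + 32.8545/60 = 66.547575
  N ⇒ keep positive
  Lon: split at 3 digits → 070° and 35.047′; 70 + 35.047/60 = 70.584117
  W ⇒ negate

1. -87.03436, 0.84694
2. 89.40753, -68.16893
3. 0.35863, 127.00190
4. -44.60611, 148.93547
5. 66.54758, -70.58412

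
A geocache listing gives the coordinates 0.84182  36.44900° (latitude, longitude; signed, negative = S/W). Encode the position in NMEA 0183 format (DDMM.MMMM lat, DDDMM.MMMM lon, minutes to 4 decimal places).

0050.5092,N / 03626.9400,E

φ: minutes = (0.841820 − 0) × 60 = 50.509200
λ: 36° + 0.449000 × 60 = 36° 26.940000′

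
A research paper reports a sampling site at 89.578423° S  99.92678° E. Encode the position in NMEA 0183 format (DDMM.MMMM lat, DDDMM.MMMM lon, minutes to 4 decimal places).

8934.7054,S / 09955.6068,E

φ: minutes = (89.578423 − 89) × 60 = 34.705380
Longitude: minutes = (99.926780 − 99) × 60 = 55.606800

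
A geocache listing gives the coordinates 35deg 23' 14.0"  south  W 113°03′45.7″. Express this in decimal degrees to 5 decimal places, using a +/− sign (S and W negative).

Latitude: 35° + 23/60 + 14/3600 = 35 + 0.383333 + 0.003889 = 35.387222
S ⇒ negate
λ: 3′ + 45.7″ = 3.76167′; 113 + 3.76167/60 = 113.062694
W ⇒ negate

-35.38722, -113.06269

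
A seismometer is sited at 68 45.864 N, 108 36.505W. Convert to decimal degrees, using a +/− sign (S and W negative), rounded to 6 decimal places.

68.764400, -108.608417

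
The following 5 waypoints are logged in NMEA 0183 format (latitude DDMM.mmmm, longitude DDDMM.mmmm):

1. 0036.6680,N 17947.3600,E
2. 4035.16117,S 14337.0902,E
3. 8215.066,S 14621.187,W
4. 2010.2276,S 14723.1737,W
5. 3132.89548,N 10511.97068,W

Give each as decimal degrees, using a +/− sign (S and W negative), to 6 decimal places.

1. 0.611133, 179.789333
2. -40.586020, 143.618170
3. -82.251100, -146.353117
4. -20.170460, -147.386228
5. 31.548258, -105.199511

Point 1:
  φ: degrees = first 2 digits = 0, minutes = 36.668; 0 + 36.668/60 = 0.6111333
  N → positive
  Lon: split at 3 digits → 179° and 47.36′; 179 + 47.36/60 = 179.7893333
  E → positive
Point 2:
  Lat: split at 2 digits → 40° and 35.16117′; 40 + 35.16117/60 = 40.5860195
  hemisphere S, so the sign is −
  λ: split at 3 digits → 143° and 37.0902′; 143 + 37.0902/60 = 143.6181700
  E ⇒ keep positive
Point 3:
  Latitude: degrees = first 2 digits = 82, minutes = 15.066; 82 + 15.066/60 = 82.2511000
  S → negative
  Lon: split at 3 digits → 146° and 21.187′; 146 + 21.187/60 = 146.3531167
  W ⇒ negate
Point 4:
  Lat: split at 2 digits → 20° and 10.2276′; 20 + 10.2276/60 = 20.1704600
  S → negative
  Longitude: degrees = first 3 digits = 147, minutes = 23.1737; 147 + 23.1737/60 = 147.3862283
  W ⇒ negate
Point 5:
  Lat: degrees = first 2 digits = 31, minutes = 32.89548; 31 + 32.89548/60 = 31.5482580
  N → positive
  λ: split at 3 digits → 105° and 11.97068′; 105 + 11.97068/60 = 105.1995113
  W → negative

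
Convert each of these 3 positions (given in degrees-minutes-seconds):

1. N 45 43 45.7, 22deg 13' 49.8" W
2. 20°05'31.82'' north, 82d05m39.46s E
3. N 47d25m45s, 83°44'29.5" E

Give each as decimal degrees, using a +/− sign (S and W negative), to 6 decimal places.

1. 45.729361, -22.230500
2. 20.092172, 82.094294
3. 47.429167, 83.741528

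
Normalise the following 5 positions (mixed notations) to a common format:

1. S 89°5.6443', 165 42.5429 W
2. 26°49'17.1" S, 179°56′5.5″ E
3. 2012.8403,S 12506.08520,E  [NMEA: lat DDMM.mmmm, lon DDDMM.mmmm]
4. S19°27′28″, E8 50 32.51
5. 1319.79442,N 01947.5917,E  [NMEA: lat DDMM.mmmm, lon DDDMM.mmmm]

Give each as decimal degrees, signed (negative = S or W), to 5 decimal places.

1. -89.09407, -165.70905
2. -26.82142, 179.93486
3. -20.21401, 125.10142
4. -19.45778, 8.84236
5. 13.32991, 19.79320

Point 1:
  Latitude: 89 + 5.6443/60 = 89.094072
  S ⇒ negate
  Lon: 165 + 42.5429/60 = 165.709048
  hemisphere W, so the sign is −
Point 2:
  φ: 26° + 49/60 + 17.1/3600 = 26 + 0.816667 + 0.004750 = 26.821417
  hemisphere S, so the sign is −
  Longitude: 179° + 56/60 + 5.5/3600 = 179 + 0.933333 + 0.001528 = 179.934861
  E → positive
Point 3:
  φ: split at 2 digits → 20° and 12.8403′; 20 + 12.8403/60 = 20.214005
  S → negative
  Lon: degrees = first 3 digits = 125, minutes = 6.0852; 125 + 6.0852/60 = 125.101420
  E → positive
Point 4:
  Lat: 27′ + 28″ = 27.46667′; 19 + 27.46667/60 = 19.457778
  S → negative
  λ: 8 + 50/60 + 32.51/3600 = 8.842364
  E → positive
Point 5:
  Lat: split at 2 digits → 13° and 19.79442′; 13 + 19.79442/60 = 13.329907
  N ⇒ keep positive
  Lon: split at 3 digits → 019° and 47.5917′; 19 + 47.5917/60 = 19.793195
  E → positive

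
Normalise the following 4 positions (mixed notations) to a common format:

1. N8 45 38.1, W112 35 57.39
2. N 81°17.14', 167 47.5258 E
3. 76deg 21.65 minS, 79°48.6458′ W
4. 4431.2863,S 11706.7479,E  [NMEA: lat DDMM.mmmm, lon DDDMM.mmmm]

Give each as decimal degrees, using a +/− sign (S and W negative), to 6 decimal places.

1. 8.760583, -112.599275
2. 81.285667, 167.792097
3. -76.360833, -79.810763
4. -44.521438, 117.112465

Point 1:
  Lat: 8° + 45/60 + 38.1/3600 = 8 + 0.750000 + 0.010583 = 8.7605833
  N ⇒ keep positive
  Lon: 35′ + 57.39″ = 35.95650′; 112 + 35.95650/60 = 112.5992750
  W ⇒ negate
Point 2:
  Latitude: 81 + 17.14/60 = 81.2856667
  N → positive
  λ: 167 + 47.5258/60 = 167.7920967
  E → positive
Point 3:
  Latitude: 76 + 21.65/60 = 76.3608333
  hemisphere S, so the sign is −
  Longitude: 79 + 48.6458/60 = 79.8107633
  hemisphere W, so the sign is −
Point 4:
  Latitude: degrees = first 2 digits = 44, minutes = 31.2863; 44 + 31.2863/60 = 44.5214383
  hemisphere S, so the sign is −
  Longitude: split at 3 digits → 117° and 6.7479′; 117 + 6.7479/60 = 117.1124650
  E ⇒ keep positive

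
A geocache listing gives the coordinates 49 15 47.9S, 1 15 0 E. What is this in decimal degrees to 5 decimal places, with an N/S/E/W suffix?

Latitude: 49° + 15/60 + 47.9/3600 = 49 + 0.250000 + 0.013306 = 49.263306
λ: 1° + 15/60 + 0/3600 = 1 + 0.250000 + 0.000000 = 1.250000

49.26331° S, 1.25000° E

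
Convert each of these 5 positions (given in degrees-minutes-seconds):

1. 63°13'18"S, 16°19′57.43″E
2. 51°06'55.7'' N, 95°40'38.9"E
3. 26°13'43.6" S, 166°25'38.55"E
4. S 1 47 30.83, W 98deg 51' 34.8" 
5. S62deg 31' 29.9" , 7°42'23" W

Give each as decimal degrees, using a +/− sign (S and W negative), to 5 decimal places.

1. -63.22167, 16.33262
2. 51.11547, 95.67747
3. -26.22878, 166.42738
4. -1.79190, -98.85967
5. -62.52497, -7.70639

Point 1:
  Latitude: 63° + 13/60 + 18/3600 = 63 + 0.216667 + 0.005000 = 63.221667
  hemisphere S, so the sign is −
  Lon: 19′ + 57.43″ = 19.95717′; 16 + 19.95717/60 = 16.332619
  E ⇒ keep positive
Point 2:
  Lat: 6′ + 55.7″ = 6.92833′; 51 + 6.92833/60 = 51.115472
  N ⇒ keep positive
  Lon: 95 + 40/60 + 38.9/3600 = 95.677472
  E → positive
Point 3:
  Latitude: 13′ + 43.6″ = 13.72667′; 26 + 13.72667/60 = 26.228778
  S → negative
  Lon: 166° + 25/60 + 38.55/3600 = 166 + 0.416667 + 0.010708 = 166.427375
  E → positive
Point 4:
  Lat: 47′ + 30.83″ = 47.51383′; 1 + 47.51383/60 = 1.791897
  hemisphere S, so the sign is −
  Lon: 98° + 51/60 + 34.8/3600 = 98 + 0.850000 + 0.009667 = 98.859667
  W → negative
Point 5:
  Latitude: 62° + 31/60 + 29.9/3600 = 62 + 0.516667 + 0.008306 = 62.524972
  hemisphere S, so the sign is −
  Lon: 7° + 42/60 + 23/3600 = 7 + 0.700000 + 0.006389 = 7.706389
  hemisphere W, so the sign is −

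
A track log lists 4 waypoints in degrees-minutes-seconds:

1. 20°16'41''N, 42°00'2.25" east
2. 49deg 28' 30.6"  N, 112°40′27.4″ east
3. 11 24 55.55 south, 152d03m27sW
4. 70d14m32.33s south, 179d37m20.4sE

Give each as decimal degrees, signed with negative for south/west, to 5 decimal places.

Point 1:
  Latitude: 20 + 16/60 + 41/3600 = 20.278056
  N ⇒ keep positive
  Lon: 42 + 0/60 + 2.25/3600 = 42.000625
  E ⇒ keep positive
Point 2:
  Lat: 28′ + 30.6″ = 28.51000′; 49 + 28.51000/60 = 49.475167
  N ⇒ keep positive
  λ: 112 + 40/60 + 27.4/3600 = 112.674278
  E → positive
Point 3:
  φ: 24′ + 55.55″ = 24.92583′; 11 + 24.92583/60 = 11.415431
  hemisphere S, so the sign is −
  Longitude: 152 + 3/60 + 27/3600 = 152.057500
  W ⇒ negate
Point 4:
  Lat: 70 + 14/60 + 32.33/3600 = 70.242314
  S ⇒ negate
  λ: 179 + 37/60 + 20.4/3600 = 179.622333
  E ⇒ keep positive

1. 20.27806, 42.00063
2. 49.47517, 112.67428
3. -11.41543, -152.05750
4. -70.24231, 179.62233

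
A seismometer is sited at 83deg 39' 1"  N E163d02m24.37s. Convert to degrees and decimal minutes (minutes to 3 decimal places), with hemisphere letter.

Latitude: 39 + 1/60 = 39.01667′
Lon: 2 + 24.37/60 = 2.40617′

83° 39.017′ N, 163° 2.406′ E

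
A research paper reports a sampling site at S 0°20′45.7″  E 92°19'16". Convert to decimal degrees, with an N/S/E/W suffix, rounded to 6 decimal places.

φ: 0° + 20/60 + 45.7/3600 = 0 + 0.333333 + 0.012694 = 0.3460278
Longitude: 92° + 19/60 + 16/3600 = 92 + 0.316667 + 0.004444 = 92.3211111

0.346028° S, 92.321111° E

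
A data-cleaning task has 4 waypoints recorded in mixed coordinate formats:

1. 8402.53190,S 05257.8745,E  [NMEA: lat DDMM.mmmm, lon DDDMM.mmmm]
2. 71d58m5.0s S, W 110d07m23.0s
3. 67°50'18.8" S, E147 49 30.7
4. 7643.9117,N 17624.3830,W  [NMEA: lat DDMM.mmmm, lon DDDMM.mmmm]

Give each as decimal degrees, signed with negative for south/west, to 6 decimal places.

1. -84.042198, 52.964575
2. -71.968056, -110.123056
3. -67.838556, 147.825194
4. 76.731862, -176.406383

Point 1:
  φ: split at 2 digits → 84° and 2.5319′; 84 + 2.5319/60 = 84.0421983
  hemisphere S, so the sign is −
  Longitude: degrees = first 3 digits = 52, minutes = 57.8745; 52 + 57.8745/60 = 52.9645750
  E ⇒ keep positive
Point 2:
  φ: 58′ + 5″ = 58.08333′; 71 + 58.08333/60 = 71.9680556
  S ⇒ negate
  λ: 110° + 7/60 + 23/3600 = 110 + 0.116667 + 0.006389 = 110.1230556
  W → negative
Point 3:
  φ: 67 + 50/60 + 18.8/3600 = 67.8385556
  S ⇒ negate
  λ: 147 + 49/60 + 30.7/3600 = 147.8251944
  E ⇒ keep positive
Point 4:
  φ: degrees = first 2 digits = 76, minutes = 43.9117; 76 + 43.9117/60 = 76.7318617
  N ⇒ keep positive
  Lon: degrees = first 3 digits = 176, minutes = 24.383; 176 + 24.383/60 = 176.4063833
  hemisphere W, so the sign is −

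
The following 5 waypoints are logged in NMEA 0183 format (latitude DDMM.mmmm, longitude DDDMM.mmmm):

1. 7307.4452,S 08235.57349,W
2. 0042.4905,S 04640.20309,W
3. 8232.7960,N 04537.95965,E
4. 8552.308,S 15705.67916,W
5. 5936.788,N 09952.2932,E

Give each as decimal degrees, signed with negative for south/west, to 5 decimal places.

Point 1:
  Latitude: split at 2 digits → 73° and 7.4452′; 73 + 7.4452/60 = 73.124087
  hemisphere S, so the sign is −
  Longitude: split at 3 digits → 082° and 35.57349′; 82 + 35.57349/60 = 82.592892
  hemisphere W, so the sign is −
Point 2:
  Latitude: split at 2 digits → 00° and 42.4905′; 0 + 42.4905/60 = 0.708175
  hemisphere S, so the sign is −
  Longitude: degrees = first 3 digits = 46, minutes = 40.20309; 46 + 40.20309/60 = 46.670052
  W ⇒ negate
Point 3:
  Lat: degrees = first 2 digits = 82, minutes = 32.796; 82 + 32.796/60 = 82.546600
  N → positive
  λ: split at 3 digits → 045° and 37.95965′; 45 + 37.95965/60 = 45.632661
  E ⇒ keep positive
Point 4:
  Lat: split at 2 digits → 85° and 52.308′; 85 + 52.308/60 = 85.871800
  hemisphere S, so the sign is −
  λ: degrees = first 3 digits = 157, minutes = 5.67916; 157 + 5.67916/60 = 157.094653
  hemisphere W, so the sign is −
Point 5:
  Latitude: degrees = first 2 digits = 59, minutes = 36.788; 59 + 36.788/60 = 59.613133
  N → positive
  λ: split at 3 digits → 099° and 52.2932′; 99 + 52.2932/60 = 99.871553
  E → positive

1. -73.12409, -82.59289
2. -0.70818, -46.67005
3. 82.54660, 45.63266
4. -85.87180, -157.09465
5. 59.61313, 99.87155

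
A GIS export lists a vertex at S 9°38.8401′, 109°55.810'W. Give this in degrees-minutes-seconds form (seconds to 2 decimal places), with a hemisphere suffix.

9°38′50.41″ S, 109°55′48.60″ W

Latitude: 38.84010′ → 38′ and 0.84010 × 60 = 50.4060″
λ: 55.81000′ → 55′ and 0.81000 × 60 = 48.6000″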